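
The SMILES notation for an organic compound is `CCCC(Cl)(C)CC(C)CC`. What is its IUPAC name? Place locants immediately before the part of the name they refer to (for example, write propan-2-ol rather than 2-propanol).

The longest carbon chain is 8 atoms: the parent is octane.
The numbering direction is chosen so that the substituent locant set {3,5,5} is lower than {4,4,6} at the first point of difference.
With this numbering: a chloro group at C-5; methyl groups at C-3 and C-5.
The substituents are ordered alphabetically, ignoring any di-/tri- multipliers.
Assembling the pieces gives 5-chloro-3,5-dimethyloctane.

5-chloro-3,5-dimethyloctane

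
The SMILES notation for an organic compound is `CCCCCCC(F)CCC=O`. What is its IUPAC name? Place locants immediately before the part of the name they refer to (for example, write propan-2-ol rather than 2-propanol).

The longest carbon chain that includes the –CHO group has 10 carbons, so the parent hydride is decane.
The principal characteristic group is an aldehyde (terminal –CHO), named with the suffix -al.
The numbering direction is chosen so that the aldehyde carbon is C-1 by definition.
With this numbering: a fluoro group at C-4.
Assembling the pieces gives 4-fluorodecanal.

4-fluorodecanal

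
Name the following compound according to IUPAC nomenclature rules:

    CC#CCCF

5-fluoropent-2-yne

Counting along the main chain through the multiple bond gives 5 carbons: the parent is pentane.
A C≡C triple bond in the chain gives the infix -yne-.
Number the chain so that numbering from this end puts the triple bond at C-2 rather than C-3.
This places the triple bond between C-2 and C-3; a fluoro group at C-5.
The name is 5-fluoropent-2-yne.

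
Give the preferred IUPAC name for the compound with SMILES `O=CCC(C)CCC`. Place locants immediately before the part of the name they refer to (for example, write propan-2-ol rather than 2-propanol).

The longest carbon chain that includes the –CHO group has 6 carbons, so the parent hydride is hexane.
The highest-priority functional group is an aldehyde (terminal –CHO), so the name ends in -al.
Choose the numbering such that the aldehyde carbon is C-1 by definition.
With this numbering: a methyl group at C-3.
Assembling the pieces gives 3-methylhexanal.

3-methylhexanal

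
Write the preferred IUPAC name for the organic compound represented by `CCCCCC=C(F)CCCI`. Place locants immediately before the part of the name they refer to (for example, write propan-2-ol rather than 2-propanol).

The longest carbon chain that includes the multiple bond has 10 carbons, so the parent hydride is decane.
The chain contains a C=C double bond, so the unsaturation ending is -ene.
The numbering direction is chosen so that numbering from this end puts the double bond at C-4 rather than C-6.
With this numbering: the double bond between C-4 and C-5; a fluoro group at C-4; an iodo group at C-1.
Substituent prefixes are cited in alphabetical order (multiplying prefixes like di-/tri- are ignored for ordering).
Assembling the pieces gives 4-fluoro-1-iododec-4-ene.

4-fluoro-1-iododec-4-ene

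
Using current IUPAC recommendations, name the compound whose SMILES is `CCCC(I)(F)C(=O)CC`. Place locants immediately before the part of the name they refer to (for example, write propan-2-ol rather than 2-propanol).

The longest chain bearing the carbonyl is 7 carbons long (heptane).
The principal characteristic group is a ketone (C=O on an internal carbon), named with the suffix -one.
The numbering direction is chosen so that numbering from this end puts the carbonyl group at C-3 rather than C-5.
That gives the carbonyl at C-3; a fluoro group at C-4; an iodo group at C-4.
The substituents are ordered alphabetically, ignoring any di-/tri- multipliers.
Putting it together: 4-fluoro-4-iodoheptan-3-one.

4-fluoro-4-iodoheptan-3-one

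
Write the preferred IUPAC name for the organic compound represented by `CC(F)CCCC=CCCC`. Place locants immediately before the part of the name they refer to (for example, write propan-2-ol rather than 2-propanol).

9-fluorodec-4-ene

The longest carbon chain that includes the multiple bond has 10 carbons, so the parent hydride is decane.
A C=C double bond in the chain gives the infix -ene-.
Choose the numbering such that numbering from this end puts the double bond at C-4 rather than C-6.
With this numbering: the double bond between C-4 and C-5; a fluoro group at C-9.
Assembling the pieces gives 9-fluorodec-4-ene.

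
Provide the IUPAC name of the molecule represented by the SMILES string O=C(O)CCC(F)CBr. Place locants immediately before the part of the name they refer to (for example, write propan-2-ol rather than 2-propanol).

5-bromo-4-fluoropentanoic acid

The longest carbon chain that includes the –COOH group has 5 carbons, so the parent hydride is pentane.
The principal characteristic group is a carboxylic acid (terminal –COOH), named with the suffix -oic acid.
The numbering direction is chosen so that the carboxylic acid carbon is C-1 by definition.
With this numbering: a bromo group at C-5; a fluoro group at C-4.
The substituents are ordered alphabetically, ignoring any di-/tri- multipliers.
The name is 5-bromo-4-fluoropentanoic acid.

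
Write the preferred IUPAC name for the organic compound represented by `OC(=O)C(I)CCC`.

The longest carbon chain that includes the –COOH group has 5 carbons, so the parent hydride is pentane.
The highest-priority functional group is a carboxylic acid (terminal –COOH), so the name ends in -oic acid.
Number the chain so that the carboxylic acid carbon is C-1 by definition.
This places an iodo group at C-2.
Assembling the pieces gives 2-iodopentanoic acid.

2-iodopentanoic acid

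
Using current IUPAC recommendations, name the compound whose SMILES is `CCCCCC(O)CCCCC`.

The longest carbon chain that includes the –OH group has 11 carbons, so the parent hydride is undecane.
An alcohol (–OH) is the principal characteristic group, giving the suffix -ol.
Both numbering directions give the same locant set; either may be used.
With this numbering: the hydroxyl at C-6.
The name is undecan-6-ol.

undecan-6-ol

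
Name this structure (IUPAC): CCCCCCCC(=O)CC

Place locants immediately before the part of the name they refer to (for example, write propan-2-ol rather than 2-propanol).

decan-3-one

The longest chain bearing the carbonyl is 10 carbons long (decane).
The highest-priority functional group is a ketone (C=O on an internal carbon), so the name ends in -one.
The numbering direction is chosen so that numbering from this end puts the carbonyl group at C-3 rather than C-8.
With this numbering: the carbonyl at C-3.
Putting it together: decan-3-one.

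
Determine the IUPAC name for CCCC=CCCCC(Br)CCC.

Counting along the main chain through the multiple bond gives 12 carbons: the parent is dodecane.
There is one C=C double bond, indicated by the ending -ene.
Number the chain so that numbering from this end puts the double bond at C-4 rather than C-8.
This places the double bond between C-4 and C-5; a bromo group at C-9.
Putting it together: 9-bromododec-4-ene.

9-bromododec-4-ene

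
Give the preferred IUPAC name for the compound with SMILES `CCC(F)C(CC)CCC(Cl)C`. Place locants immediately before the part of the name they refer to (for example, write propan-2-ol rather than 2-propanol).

2-chloro-5-ethyl-6-fluorooctane

The longest carbon chain is 8 atoms: the parent is octane.
The numbering direction is chosen so that the substituent locant set {2,5,6} is lower than {3,4,7} at the first point of difference.
This places a chloro group at C-2; an ethyl group at C-5; a fluoro group at C-6.
Prefixes are listed alphabetically: chloro, ethyl, fluoro.
The name is 2-chloro-5-ethyl-6-fluorooctane.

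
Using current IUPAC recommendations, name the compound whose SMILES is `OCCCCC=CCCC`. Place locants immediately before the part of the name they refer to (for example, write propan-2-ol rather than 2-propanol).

Counting along the main chain through the –OH group and the multiple bond gives 9 carbons: the parent is nonane.
The principal characteristic group is an alcohol (–OH), named with the suffix -ol.
There is one C=C double bond, indicated by the ending -ene.
The numbering direction is chosen so that numbering from this end puts the hydroxyl group at C-1 rather than C-9.
This places the hydroxyl at C-1; the double bond between C-5 and C-6.
The name is non-5-en-1-ol.

non-5-en-1-ol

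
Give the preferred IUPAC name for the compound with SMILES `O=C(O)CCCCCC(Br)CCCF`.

The longest chain bearing the –COOH group is 10 carbons long (decane).
The principal characteristic group is a carboxylic acid (terminal –COOH), named with the suffix -oic acid.
Choose the numbering such that the carboxylic acid carbon is C-1 by definition.
That gives a bromo group at C-7; a fluoro group at C-10.
Prefixes are listed alphabetically: bromo, fluoro.
Putting it together: 7-bromo-10-fluorodecanoic acid.

7-bromo-10-fluorodecanoic acid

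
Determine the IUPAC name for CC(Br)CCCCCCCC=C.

The longest carbon chain that includes the multiple bond has 11 carbons, so the parent hydride is undecane.
A C=C double bond in the chain gives the infix -ene-.
Choose the numbering such that numbering from this end puts the double bond at C-1 rather than C-10.
That gives the double bond between C-1 and C-2; a bromo group at C-10.
Assembling the pieces gives 10-bromoundec-1-ene.

10-bromoundec-1-ene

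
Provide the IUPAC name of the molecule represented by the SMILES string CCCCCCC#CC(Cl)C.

2-chlorodec-3-yne

The longest chain bearing the multiple bond is 10 carbons long (decane).
There is one C≡C triple bond, indicated by the ending -yne.
Choose the numbering such that numbering from this end puts the triple bond at C-3 rather than C-7.
That gives the triple bond between C-3 and C-4; a chloro group at C-2.
The name is 2-chlorodec-3-yne.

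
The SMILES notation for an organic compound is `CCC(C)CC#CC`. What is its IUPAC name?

5-methylhept-2-yne

The longest carbon chain that includes the multiple bond has 7 carbons, so the parent hydride is heptane.
A C≡C triple bond in the chain gives the infix -yne-.
Choose the numbering such that numbering from this end puts the triple bond at C-2 rather than C-5.
With this numbering: the triple bond between C-2 and C-3; a methyl group at C-5.
The name is 5-methylhept-2-yne.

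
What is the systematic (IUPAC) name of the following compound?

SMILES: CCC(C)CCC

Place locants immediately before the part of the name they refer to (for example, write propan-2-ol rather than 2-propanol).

3-methylhexane

The parent chain contains 6 carbons (hexane).
Number the chain so that the substituent locant set {3} is lower than {4} at the first point of difference.
With this numbering: a methyl group at C-3.
Putting it together: 3-methylhexane.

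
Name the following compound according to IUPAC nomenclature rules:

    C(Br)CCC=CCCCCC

1-bromodec-4-ene

Counting along the main chain through the multiple bond gives 10 carbons: the parent is decane.
A C=C double bond in the chain gives the infix -ene-.
Choose the numbering such that numbering from this end puts the double bond at C-4 rather than C-6.
This places the double bond between C-4 and C-5; a bromo group at C-1.
Putting it together: 1-bromodec-4-ene.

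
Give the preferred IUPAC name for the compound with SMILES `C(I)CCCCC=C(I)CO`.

The longest chain bearing the –OH group and the multiple bond is 8 carbons long (octane).
An alcohol (–OH) is the principal characteristic group, giving the suffix -ol.
The chain contains a C=C double bond, so the unsaturation ending is -ene.
The numbering direction is chosen so that numbering from this end puts the hydroxyl group at C-1 rather than C-8.
This places the hydroxyl at C-1; the double bond between C-2 and C-3; iodo groups at C-2 and C-8.
Assembling the pieces gives 2,8-diiodooct-2-en-1-ol.

2,8-diiodooct-2-en-1-ol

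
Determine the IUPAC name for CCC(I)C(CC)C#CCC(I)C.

6-ethyl-2,7-diiodonon-4-yne

Counting along the main chain through the multiple bond gives 9 carbons: the parent is nonane.
A C≡C triple bond in the chain gives the infix -yne-.
Number the chain so that numbering from this end puts the triple bond at C-4 rather than C-5.
That gives the triple bond between C-4 and C-5; an ethyl group at C-6; iodo groups at C-2 and C-7.
Substituent prefixes are cited in alphabetical order (multiplying prefixes like di-/tri- are ignored for ordering).
Assembling the pieces gives 6-ethyl-2,7-diiodonon-4-yne.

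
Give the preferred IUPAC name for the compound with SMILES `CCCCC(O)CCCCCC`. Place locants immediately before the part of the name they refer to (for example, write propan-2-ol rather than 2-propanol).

The longest chain bearing the –OH group is 11 carbons long (undecane).
An alcohol (–OH) is the principal characteristic group, giving the suffix -ol.
The numbering direction is chosen so that numbering from this end puts the hydroxyl group at C-5 rather than C-7.
With this numbering: the hydroxyl at C-5.
The name is undecan-5-ol.

undecan-5-ol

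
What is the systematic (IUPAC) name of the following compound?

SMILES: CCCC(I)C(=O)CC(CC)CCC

7-ethyl-4-iododecan-5-one

Counting along the main chain through the carbonyl gives 10 carbons: the parent is decane.
The highest-priority functional group is a ketone (C=O on an internal carbon), so the name ends in -one.
The numbering direction is chosen so that numbering from this end puts the carbonyl group at C-5 rather than C-6.
That gives the carbonyl at C-5; an ethyl group at C-7; an iodo group at C-4.
The substituents are ordered alphabetically, ignoring any di-/tri- multipliers.
Assembling the pieces gives 7-ethyl-4-iododecan-5-one.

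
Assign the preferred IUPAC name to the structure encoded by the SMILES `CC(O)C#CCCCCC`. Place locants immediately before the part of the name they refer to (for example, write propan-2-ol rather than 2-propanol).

non-3-yn-2-ol

The longest chain bearing the –OH group and the multiple bond is 9 carbons long (nonane).
An alcohol (–OH) is the principal characteristic group, giving the suffix -ol.
A C≡C triple bond in the chain gives the infix -yne-.
Choose the numbering such that numbering from this end puts the hydroxyl group at C-2 rather than C-8.
This places the hydroxyl at C-2; the triple bond between C-3 and C-4.
Assembling the pieces gives non-3-yn-2-ol.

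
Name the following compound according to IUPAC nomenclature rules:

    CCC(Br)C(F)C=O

3-bromo-2-fluoropentanal

The longest chain bearing the –CHO group is 5 carbons long (pentane).
The principal characteristic group is an aldehyde (terminal –CHO), named with the suffix -al.
Number the chain so that the aldehyde carbon is C-1 by definition.
This places a bromo group at C-3; a fluoro group at C-2.
Substituent prefixes are cited in alphabetical order (multiplying prefixes like di-/tri- are ignored for ordering).
Putting it together: 3-bromo-2-fluoropentanal.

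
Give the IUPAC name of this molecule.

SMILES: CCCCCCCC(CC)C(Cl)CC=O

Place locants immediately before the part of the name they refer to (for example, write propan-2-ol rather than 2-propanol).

3-chloro-4-ethylundecanal

The longest chain bearing the –CHO group is 11 carbons long (undecane).
An aldehyde (terminal –CHO) is the principal characteristic group, giving the suffix -al.
The numbering direction is chosen so that the aldehyde carbon is C-1 by definition.
That gives a chloro group at C-3; an ethyl group at C-4.
Prefixes are listed alphabetically: chloro, ethyl.
The name is 3-chloro-4-ethylundecanal.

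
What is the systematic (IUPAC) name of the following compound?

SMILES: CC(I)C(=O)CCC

2-iodohexan-3-one

The longest carbon chain that includes the carbonyl has 6 carbons, so the parent hydride is hexane.
A ketone (C=O on an internal carbon) is the principal characteristic group, giving the suffix -one.
Choose the numbering such that numbering from this end puts the carbonyl group at C-3 rather than C-4.
This places the carbonyl at C-3; an iodo group at C-2.
The name is 2-iodohexan-3-one.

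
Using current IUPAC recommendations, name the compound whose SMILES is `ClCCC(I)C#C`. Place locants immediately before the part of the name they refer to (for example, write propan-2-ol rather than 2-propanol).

Counting along the main chain through the multiple bond gives 5 carbons: the parent is pentane.
There is one C≡C triple bond, indicated by the ending -yne.
The numbering direction is chosen so that numbering from this end puts the triple bond at C-1 rather than C-4.
This places the triple bond between C-1 and C-2; a chloro group at C-5; an iodo group at C-3.
The substituents are ordered alphabetically, ignoring any di-/tri- multipliers.
Assembling the pieces gives 5-chloro-3-iodopent-1-yne.

5-chloro-3-iodopent-1-yne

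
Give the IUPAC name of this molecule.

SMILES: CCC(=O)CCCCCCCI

10-iododecan-3-one

The longest chain bearing the carbonyl is 10 carbons long (decane).
A ketone (C=O on an internal carbon) is the principal characteristic group, giving the suffix -one.
Choose the numbering such that numbering from this end puts the carbonyl group at C-3 rather than C-8.
This places the carbonyl at C-3; an iodo group at C-10.
The name is 10-iododecan-3-one.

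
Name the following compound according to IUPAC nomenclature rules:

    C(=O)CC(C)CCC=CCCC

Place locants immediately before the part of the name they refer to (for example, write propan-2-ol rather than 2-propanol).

3-methyldec-6-enal

The longest chain bearing the –CHO group and the multiple bond is 10 carbons long (decane).
The principal characteristic group is an aldehyde (terminal –CHO), named with the suffix -al.
There is one C=C double bond, indicated by the ending -ene.
Choose the numbering such that the aldehyde carbon is C-1 by definition.
With this numbering: the double bond between C-6 and C-7; a methyl group at C-3.
Putting it together: 3-methyldec-6-enal.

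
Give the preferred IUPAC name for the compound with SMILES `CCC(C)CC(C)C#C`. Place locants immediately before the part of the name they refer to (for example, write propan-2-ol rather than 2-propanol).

3,5-dimethylhept-1-yne

Counting along the main chain through the multiple bond gives 7 carbons: the parent is heptane.
There is one C≡C triple bond, indicated by the ending -yne.
Number the chain so that numbering from this end puts the triple bond at C-1 rather than C-6.
With this numbering: the triple bond between C-1 and C-2; methyl groups at C-3 and C-5.
The name is 3,5-dimethylhept-1-yne.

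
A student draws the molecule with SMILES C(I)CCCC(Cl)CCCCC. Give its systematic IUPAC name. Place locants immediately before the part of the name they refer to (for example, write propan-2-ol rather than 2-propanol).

The parent chain contains 10 carbons (decane).
Choose the numbering such that the substituent locant set {1,5} is lower than {6,10} at the first point of difference.
That gives a chloro group at C-5; an iodo group at C-1.
The substituents are ordered alphabetically, ignoring any di-/tri- multipliers.
The name is 5-chloro-1-iododecane.

5-chloro-1-iododecane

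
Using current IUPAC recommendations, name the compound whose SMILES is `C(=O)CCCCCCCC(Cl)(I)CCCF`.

9-chloro-12-fluoro-9-iodododecanal

The longest carbon chain that includes the –CHO group has 12 carbons, so the parent hydride is dodecane.
The principal characteristic group is an aldehyde (terminal –CHO), named with the suffix -al.
Number the chain so that the aldehyde carbon is C-1 by definition.
That gives a chloro group at C-9; a fluoro group at C-12; an iodo group at C-9.
Substituent prefixes are cited in alphabetical order (multiplying prefixes like di-/tri- are ignored for ordering).
Putting it together: 9-chloro-12-fluoro-9-iodododecanal.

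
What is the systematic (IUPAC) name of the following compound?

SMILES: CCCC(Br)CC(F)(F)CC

5-bromo-3,3-difluorooctane

The longest continuous carbon chain has 8 atoms, so the parent hydride is octane.
Choose the numbering such that the substituent locant set {3,3,5} is lower than {4,6,6} at the first point of difference.
That gives a bromo group at C-5; two fluoro groups at C-3.
The substituents are ordered alphabetically, ignoring any di-/tri- multipliers.
Assembling the pieces gives 5-bromo-3,3-difluorooctane.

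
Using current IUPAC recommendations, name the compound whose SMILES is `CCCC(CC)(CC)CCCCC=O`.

6,6-diethylnonanal

The longest chain bearing the –CHO group is 9 carbons long (nonane).
The highest-priority functional group is an aldehyde (terminal –CHO), so the name ends in -al.
The numbering direction is chosen so that the aldehyde carbon is C-1 by definition.
This places two ethyl groups at C-6.
The name is 6,6-diethylnonanal.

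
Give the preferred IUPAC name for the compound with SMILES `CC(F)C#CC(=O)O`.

The longest carbon chain that includes the –COOH group and the multiple bond has 5 carbons, so the parent hydride is pentane.
The principal characteristic group is a carboxylic acid (terminal –COOH), named with the suffix -oic acid.
There is one C≡C triple bond, indicated by the ending -yne.
Number the chain so that the carboxylic acid carbon is C-1 by definition.
With this numbering: the triple bond between C-2 and C-3; a fluoro group at C-4.
The name is 4-fluoropent-2-ynoic acid.

4-fluoropent-2-ynoic acid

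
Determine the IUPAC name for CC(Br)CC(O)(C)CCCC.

2-bromo-4-methyloctan-4-ol

The longest chain bearing the –OH group is 8 carbons long (octane).
The principal characteristic group is an alcohol (–OH), named with the suffix -ol.
The numbering direction is chosen so that numbering from this end puts the hydroxyl group at C-4 rather than C-5.
With this numbering: the hydroxyl at C-4; a bromo group at C-2; a methyl group at C-4.
Prefixes are listed alphabetically: bromo, methyl.
Putting it together: 2-bromo-4-methyloctan-4-ol.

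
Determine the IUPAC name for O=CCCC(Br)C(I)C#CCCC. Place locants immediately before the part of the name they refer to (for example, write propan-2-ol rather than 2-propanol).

4-bromo-5-iododec-6-ynal

Counting along the main chain through the –CHO group and the multiple bond gives 10 carbons: the parent is decane.
The highest-priority functional group is an aldehyde (terminal –CHO), so the name ends in -al.
There is one C≡C triple bond, indicated by the ending -yne.
The numbering direction is chosen so that the aldehyde carbon is C-1 by definition.
This places the triple bond between C-6 and C-7; a bromo group at C-4; an iodo group at C-5.
The substituents are ordered alphabetically, ignoring any di-/tri- multipliers.
Putting it together: 4-bromo-5-iododec-6-ynal.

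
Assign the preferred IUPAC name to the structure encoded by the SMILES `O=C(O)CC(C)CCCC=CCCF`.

10-fluoro-3-methyldec-7-enoic acid

The longest chain bearing the –COOH group and the multiple bond is 10 carbons long (decane).
The highest-priority functional group is a carboxylic acid (terminal –COOH), so the name ends in -oic acid.
There is one C=C double bond, indicated by the ending -ene.
Choose the numbering such that the carboxylic acid carbon is C-1 by definition.
With this numbering: the double bond between C-7 and C-8; a fluoro group at C-10; a methyl group at C-3.
Prefixes are listed alphabetically: fluoro, methyl.
Putting it together: 10-fluoro-3-methyldec-7-enoic acid.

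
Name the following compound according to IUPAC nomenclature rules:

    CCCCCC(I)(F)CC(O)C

4-fluoro-4-iodononan-2-ol

The longest carbon chain that includes the –OH group has 9 carbons, so the parent hydride is nonane.
An alcohol (–OH) is the principal characteristic group, giving the suffix -ol.
Number the chain so that numbering from this end puts the hydroxyl group at C-2 rather than C-8.
With this numbering: the hydroxyl at C-2; a fluoro group at C-4; an iodo group at C-4.
Prefixes are listed alphabetically: fluoro, iodo.
The name is 4-fluoro-4-iodononan-2-ol.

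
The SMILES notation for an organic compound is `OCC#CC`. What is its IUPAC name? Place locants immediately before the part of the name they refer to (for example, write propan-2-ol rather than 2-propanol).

The longest carbon chain that includes the –OH group and the multiple bond has 4 carbons, so the parent hydride is butane.
The principal characteristic group is an alcohol (–OH), named with the suffix -ol.
The chain contains a C≡C triple bond, so the unsaturation ending is -yne.
Choose the numbering such that numbering from this end puts the hydroxyl group at C-1 rather than C-4.
With this numbering: the hydroxyl at C-1; the triple bond between C-2 and C-3.
The name is but-2-yn-1-ol.

but-2-yn-1-ol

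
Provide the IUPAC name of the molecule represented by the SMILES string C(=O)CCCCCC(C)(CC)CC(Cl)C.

The longest chain bearing the –CHO group is 10 carbons long (decane).
The highest-priority functional group is an aldehyde (terminal –CHO), so the name ends in -al.
Number the chain so that the aldehyde carbon is C-1 by definition.
With this numbering: a chloro group at C-9; an ethyl group at C-7; a methyl group at C-7.
The substituents are ordered alphabetically, ignoring any di-/tri- multipliers.
Putting it together: 9-chloro-7-ethyl-7-methyldecanal.

9-chloro-7-ethyl-7-methyldecanal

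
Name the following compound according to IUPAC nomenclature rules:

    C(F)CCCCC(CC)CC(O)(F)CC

Counting along the main chain through the –OH group gives 10 carbons: the parent is decane.
The highest-priority functional group is an alcohol (–OH), so the name ends in -ol.
The numbering direction is chosen so that numbering from this end puts the hydroxyl group at C-3 rather than C-8.
That gives the hydroxyl at C-3; an ethyl group at C-5; fluoro groups at C-3 and C-10.
The substituents are ordered alphabetically, ignoring any di-/tri- multipliers.
Assembling the pieces gives 5-ethyl-3,10-difluorodecan-3-ol.

5-ethyl-3,10-difluorodecan-3-ol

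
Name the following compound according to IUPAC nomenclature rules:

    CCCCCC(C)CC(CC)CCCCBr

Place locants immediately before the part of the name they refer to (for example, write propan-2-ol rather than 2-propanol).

1-bromo-5-ethyl-7-methyldodecane

The longest carbon chain is 12 atoms: the parent is dodecane.
The numbering direction is chosen so that the substituent locant set {1,5,7} is lower than {6,8,12} at the first point of difference.
With this numbering: a bromo group at C-1; an ethyl group at C-5; a methyl group at C-7.
Substituent prefixes are cited in alphabetical order (multiplying prefixes like di-/tri- are ignored for ordering).
The name is 1-bromo-5-ethyl-7-methyldodecane.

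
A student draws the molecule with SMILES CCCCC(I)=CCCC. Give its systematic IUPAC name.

The longest carbon chain that includes the multiple bond has 9 carbons, so the parent hydride is nonane.
The chain contains a C=C double bond, so the unsaturation ending is -ene.
Number the chain so that numbering from this end puts the double bond at C-4 rather than C-5.
With this numbering: the double bond between C-4 and C-5; an iodo group at C-5.
Assembling the pieces gives 5-iodonon-4-ene.

5-iodonon-4-ene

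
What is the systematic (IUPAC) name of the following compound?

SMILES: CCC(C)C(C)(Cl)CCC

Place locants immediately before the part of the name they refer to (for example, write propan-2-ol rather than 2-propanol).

The longest carbon chain is 7 atoms: the parent is heptane.
The numbering direction is chosen so that the substituent locant set {3,4,4} is lower than {4,4,5} at the first point of difference.
With this numbering: a chloro group at C-4; methyl groups at C-3 and C-4.
Prefixes are listed alphabetically: chloro, methyl.
Assembling the pieces gives 4-chloro-3,4-dimethylheptane.

4-chloro-3,4-dimethylheptane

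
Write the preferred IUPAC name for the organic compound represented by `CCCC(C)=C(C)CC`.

The longest chain bearing the multiple bond is 7 carbons long (heptane).
A C=C double bond in the chain gives the infix -ene-.
Number the chain so that numbering from this end puts the double bond at C-3 rather than C-4.
This places the double bond between C-3 and C-4; methyl groups at C-3 and C-4.
The name is 3,4-dimethylhept-3-ene.

3,4-dimethylhept-3-ene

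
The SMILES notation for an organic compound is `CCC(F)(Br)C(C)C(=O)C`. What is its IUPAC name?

The longest carbon chain that includes the carbonyl has 6 carbons, so the parent hydride is hexane.
The highest-priority functional group is a ketone (C=O on an internal carbon), so the name ends in -one.
Number the chain so that numbering from this end puts the carbonyl group at C-2 rather than C-5.
This places the carbonyl at C-2; a bromo group at C-4; a fluoro group at C-4; a methyl group at C-3.
Prefixes are listed alphabetically: bromo, fluoro, methyl.
Assembling the pieces gives 4-bromo-4-fluoro-3-methylhexan-2-one.

4-bromo-4-fluoro-3-methylhexan-2-one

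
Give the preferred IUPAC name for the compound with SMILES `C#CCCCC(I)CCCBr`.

9-bromo-6-iodonon-1-yne

The longest chain bearing the multiple bond is 9 carbons long (nonane).
There is one C≡C triple bond, indicated by the ending -yne.
Number the chain so that numbering from this end puts the triple bond at C-1 rather than C-8.
This places the triple bond between C-1 and C-2; a bromo group at C-9; an iodo group at C-6.
Prefixes are listed alphabetically: bromo, iodo.
Putting it together: 9-bromo-6-iodonon-1-yne.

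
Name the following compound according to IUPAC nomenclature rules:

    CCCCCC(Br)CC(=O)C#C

5-bromodec-1-yn-3-one

The longest chain bearing the carbonyl and the multiple bond is 10 carbons long (decane).
The highest-priority functional group is a ketone (C=O on an internal carbon), so the name ends in -one.
There is one C≡C triple bond, indicated by the ending -yne.
Choose the numbering such that numbering from this end puts the carbonyl group at C-3 rather than C-8.
With this numbering: the carbonyl at C-3; the triple bond between C-1 and C-2; a bromo group at C-5.
The name is 5-bromodec-1-yn-3-one.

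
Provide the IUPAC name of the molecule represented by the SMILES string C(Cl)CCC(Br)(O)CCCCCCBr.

Counting along the main chain through the –OH group gives 10 carbons: the parent is decane.
The highest-priority functional group is an alcohol (–OH), so the name ends in -ol.
Number the chain so that numbering from this end puts the hydroxyl group at C-4 rather than C-7.
This places the hydroxyl at C-4; bromo groups at C-4 and C-10; a chloro group at C-1.
Prefixes are listed alphabetically: bromo, chloro.
Putting it together: 4,10-dibromo-1-chlorodecan-4-ol.

4,10-dibromo-1-chlorodecan-4-ol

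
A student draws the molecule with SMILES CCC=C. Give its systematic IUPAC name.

The longest carbon chain that includes the multiple bond has 4 carbons, so the parent hydride is butane.
A C=C double bond in the chain gives the infix -ene-.
Number the chain so that numbering from this end puts the double bond at C-1 rather than C-3.
With this numbering: the double bond between C-1 and C-2.
The name is but-1-ene.

but-1-ene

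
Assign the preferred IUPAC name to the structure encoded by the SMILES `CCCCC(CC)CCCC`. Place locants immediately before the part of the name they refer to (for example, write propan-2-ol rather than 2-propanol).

5-ethylnonane

The longest continuous carbon chain has 9 atoms, so the parent hydride is nonane.
The molecule is symmetric, so either numbering direction gives the same locants.
With this numbering: an ethyl group at C-5.
The name is 5-ethylnonane.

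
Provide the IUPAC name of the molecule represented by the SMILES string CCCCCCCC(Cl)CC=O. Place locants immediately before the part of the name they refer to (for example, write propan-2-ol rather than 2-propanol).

3-chlorodecanal

The longest carbon chain that includes the –CHO group has 10 carbons, so the parent hydride is decane.
The principal characteristic group is an aldehyde (terminal –CHO), named with the suffix -al.
Choose the numbering such that the aldehyde carbon is C-1 by definition.
This places a chloro group at C-3.
The name is 3-chlorodecanal.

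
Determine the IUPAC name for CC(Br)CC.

2-bromobutane

The longest carbon chain is 4 atoms: the parent is butane.
Number the chain so that the substituent locant set {2} is lower than {3} at the first point of difference.
This places a bromo group at C-2.
The name is 2-bromobutane.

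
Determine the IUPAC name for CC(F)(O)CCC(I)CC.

2-fluoro-5-iodoheptan-2-ol

Counting along the main chain through the –OH group gives 7 carbons: the parent is heptane.
The principal characteristic group is an alcohol (–OH), named with the suffix -ol.
Number the chain so that numbering from this end puts the hydroxyl group at C-2 rather than C-6.
That gives the hydroxyl at C-2; a fluoro group at C-2; an iodo group at C-5.
Prefixes are listed alphabetically: fluoro, iodo.
Putting it together: 2-fluoro-5-iodoheptan-2-ol.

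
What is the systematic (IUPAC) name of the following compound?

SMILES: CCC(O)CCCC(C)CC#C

The longest chain bearing the –OH group and the multiple bond is 10 carbons long (decane).
An alcohol (–OH) is the principal characteristic group, giving the suffix -ol.
A C≡C triple bond in the chain gives the infix -yne-.
Choose the numbering such that numbering from this end puts the hydroxyl group at C-3 rather than C-8.
With this numbering: the hydroxyl at C-3; the triple bond between C-9 and C-10; a methyl group at C-7.
Assembling the pieces gives 7-methyldec-9-yn-3-ol.

7-methyldec-9-yn-3-ol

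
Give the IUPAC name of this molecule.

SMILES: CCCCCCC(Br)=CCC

4-bromodec-3-ene

The longest chain bearing the multiple bond is 10 carbons long (decane).
There is one C=C double bond, indicated by the ending -ene.
Choose the numbering such that numbering from this end puts the double bond at C-3 rather than C-7.
That gives the double bond between C-3 and C-4; a bromo group at C-4.
The name is 4-bromodec-3-ene.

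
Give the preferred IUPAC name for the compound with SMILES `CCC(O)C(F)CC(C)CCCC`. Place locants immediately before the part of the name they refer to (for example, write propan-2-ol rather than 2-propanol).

The longest chain bearing the –OH group is 10 carbons long (decane).
The highest-priority functional group is an alcohol (–OH), so the name ends in -ol.
Choose the numbering such that numbering from this end puts the hydroxyl group at C-3 rather than C-8.
With this numbering: the hydroxyl at C-3; a fluoro group at C-4; a methyl group at C-6.
Prefixes are listed alphabetically: fluoro, methyl.
Putting it together: 4-fluoro-6-methyldecan-3-ol.

4-fluoro-6-methyldecan-3-ol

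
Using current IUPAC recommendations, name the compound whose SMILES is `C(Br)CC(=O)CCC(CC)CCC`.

The longest chain bearing the carbonyl is 9 carbons long (nonane).
The principal characteristic group is a ketone (C=O on an internal carbon), named with the suffix -one.
Number the chain so that numbering from this end puts the carbonyl group at C-3 rather than C-7.
That gives the carbonyl at C-3; a bromo group at C-1; an ethyl group at C-6.
Substituent prefixes are cited in alphabetical order (multiplying prefixes like di-/tri- are ignored for ordering).
Putting it together: 1-bromo-6-ethylnonan-3-one.

1-bromo-6-ethylnonan-3-one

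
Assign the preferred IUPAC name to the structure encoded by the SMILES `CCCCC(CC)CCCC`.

The longest continuous carbon chain has 9 atoms, so the parent hydride is nonane.
The molecule is symmetric, so either numbering direction gives the same locants.
That gives an ethyl group at C-5.
The name is 5-ethylnonane.

5-ethylnonane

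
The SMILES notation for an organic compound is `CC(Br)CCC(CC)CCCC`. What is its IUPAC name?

The longest continuous carbon chain has 9 atoms, so the parent hydride is nonane.
Number the chain so that the substituent locant set {2,5} is lower than {5,8} at the first point of difference.
That gives a bromo group at C-2; an ethyl group at C-5.
Prefixes are listed alphabetically: bromo, ethyl.
Putting it together: 2-bromo-5-ethylnonane.

2-bromo-5-ethylnonane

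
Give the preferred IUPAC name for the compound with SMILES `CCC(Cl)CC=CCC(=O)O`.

The longest chain bearing the –COOH group and the multiple bond is 8 carbons long (octane).
The highest-priority functional group is a carboxylic acid (terminal –COOH), so the name ends in -oic acid.
The chain contains a C=C double bond, so the unsaturation ending is -ene.
Choose the numbering such that the carboxylic acid carbon is C-1 by definition.
This places the double bond between C-3 and C-4; a chloro group at C-6.
Putting it together: 6-chlorooct-3-enoic acid.

6-chlorooct-3-enoic acid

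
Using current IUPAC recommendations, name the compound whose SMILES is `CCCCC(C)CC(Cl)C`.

2-chloro-4-methyloctane

The longest carbon chain is 8 atoms: the parent is octane.
Choose the numbering such that the substituent locant set {2,4} is lower than {5,7} at the first point of difference.
With this numbering: a chloro group at C-2; a methyl group at C-4.
The substituents are ordered alphabetically, ignoring any di-/tri- multipliers.
The name is 2-chloro-4-methyloctane.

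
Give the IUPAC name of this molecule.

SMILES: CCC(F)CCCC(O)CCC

Counting along the main chain through the –OH group gives 10 carbons: the parent is decane.
The highest-priority functional group is an alcohol (–OH), so the name ends in -ol.
The numbering direction is chosen so that numbering from this end puts the hydroxyl group at C-4 rather than C-7.
This places the hydroxyl at C-4; a fluoro group at C-8.
Putting it together: 8-fluorodecan-4-ol.

8-fluorodecan-4-ol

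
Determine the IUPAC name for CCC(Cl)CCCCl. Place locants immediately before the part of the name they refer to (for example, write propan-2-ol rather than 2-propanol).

The longest carbon chain is 6 atoms: the parent is hexane.
Choose the numbering such that the substituent locant set {1,4} is lower than {3,6} at the first point of difference.
With this numbering: chloro groups at C-1 and C-4.
The name is 1,4-dichlorohexane.

1,4-dichlorohexane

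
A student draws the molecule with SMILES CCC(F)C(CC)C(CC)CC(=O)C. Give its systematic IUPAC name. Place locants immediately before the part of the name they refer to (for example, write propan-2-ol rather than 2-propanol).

4,5-diethyl-6-fluorooctan-2-one

The longest chain bearing the carbonyl is 8 carbons long (octane).
A ketone (C=O on an internal carbon) is the principal characteristic group, giving the suffix -one.
The numbering direction is chosen so that numbering from this end puts the carbonyl group at C-2 rather than C-7.
This places the carbonyl at C-2; ethyl groups at C-4 and C-5; a fluoro group at C-6.
Prefixes are listed alphabetically: ethyl, fluoro.
Putting it together: 4,5-diethyl-6-fluorooctan-2-one.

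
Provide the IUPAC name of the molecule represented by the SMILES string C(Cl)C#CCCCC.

1-chlorohept-2-yne

The longest carbon chain that includes the multiple bond has 7 carbons, so the parent hydride is heptane.
The chain contains a C≡C triple bond, so the unsaturation ending is -yne.
Choose the numbering such that numbering from this end puts the triple bond at C-2 rather than C-5.
With this numbering: the triple bond between C-2 and C-3; a chloro group at C-1.
Putting it together: 1-chlorohept-2-yne.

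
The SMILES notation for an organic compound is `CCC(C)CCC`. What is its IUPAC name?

3-methylhexane

The longest continuous carbon chain has 6 atoms, so the parent hydride is hexane.
Number the chain so that the substituent locant set {3} is lower than {4} at the first point of difference.
That gives a methyl group at C-3.
Assembling the pieces gives 3-methylhexane.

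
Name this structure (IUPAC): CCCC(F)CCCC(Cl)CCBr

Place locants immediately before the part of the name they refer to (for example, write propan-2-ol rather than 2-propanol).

1-bromo-3-chloro-7-fluorodecane

The longest carbon chain is 10 atoms: the parent is decane.
Number the chain so that the substituent locant set {1,3,7} is lower than {4,8,10} at the first point of difference.
With this numbering: a bromo group at C-1; a chloro group at C-3; a fluoro group at C-7.
Prefixes are listed alphabetically: bromo, chloro, fluoro.
Putting it together: 1-bromo-3-chloro-7-fluorodecane.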